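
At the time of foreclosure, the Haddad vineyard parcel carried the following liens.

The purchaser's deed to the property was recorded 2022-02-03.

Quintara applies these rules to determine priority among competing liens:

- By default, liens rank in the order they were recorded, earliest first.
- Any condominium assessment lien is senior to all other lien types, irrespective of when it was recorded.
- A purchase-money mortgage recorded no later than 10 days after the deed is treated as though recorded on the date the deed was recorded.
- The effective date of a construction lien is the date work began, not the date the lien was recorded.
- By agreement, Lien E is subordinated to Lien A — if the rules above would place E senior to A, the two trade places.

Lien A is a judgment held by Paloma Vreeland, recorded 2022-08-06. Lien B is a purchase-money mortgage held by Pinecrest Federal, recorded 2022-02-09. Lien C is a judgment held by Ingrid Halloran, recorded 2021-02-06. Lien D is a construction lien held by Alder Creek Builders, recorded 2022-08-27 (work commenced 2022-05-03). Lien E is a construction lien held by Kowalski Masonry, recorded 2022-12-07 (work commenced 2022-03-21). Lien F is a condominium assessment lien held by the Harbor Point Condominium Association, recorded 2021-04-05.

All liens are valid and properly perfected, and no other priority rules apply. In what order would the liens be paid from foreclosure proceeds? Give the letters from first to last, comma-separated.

F, C, B, A, D, E

Effective dates after the stated exceptions: B's effective date is the deed date, 2022-02-03; D's effective date is 2022-05-03, when work began; E's effective date is 2022-03-21, when work began.
F is a condominium assessment lien and takes priority over every other lien.
Ordering the rest by effective date: C (2021-02-06), B (2022-02-03), E (2022-03-21), D (2022-05-03), A (2022-08-06).
E is senior to A before the subordination, so the two trade places.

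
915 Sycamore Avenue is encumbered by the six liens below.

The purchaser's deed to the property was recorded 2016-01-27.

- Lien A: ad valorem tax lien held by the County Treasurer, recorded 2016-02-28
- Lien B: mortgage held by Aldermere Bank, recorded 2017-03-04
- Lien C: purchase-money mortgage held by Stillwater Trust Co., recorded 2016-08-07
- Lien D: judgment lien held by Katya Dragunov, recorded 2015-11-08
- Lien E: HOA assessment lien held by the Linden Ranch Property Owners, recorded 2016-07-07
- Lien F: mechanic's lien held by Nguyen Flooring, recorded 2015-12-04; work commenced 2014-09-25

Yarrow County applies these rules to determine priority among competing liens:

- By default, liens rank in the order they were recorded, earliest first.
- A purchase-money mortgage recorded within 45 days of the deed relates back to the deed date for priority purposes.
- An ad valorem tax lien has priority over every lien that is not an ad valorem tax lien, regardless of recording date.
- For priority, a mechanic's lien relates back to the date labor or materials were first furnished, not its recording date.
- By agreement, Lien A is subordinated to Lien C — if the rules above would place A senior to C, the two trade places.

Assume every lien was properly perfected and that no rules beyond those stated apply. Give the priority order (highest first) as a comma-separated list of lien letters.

Effective dates: C missed the 45-day window (193 days after the deed), so its recording date stands; F is treated as recorded 2014-09-25, the work-commencement date.
A, as an ad valorem tax lien, has superpriority and ranks first.
Remaining liens by effective date: F (2014-09-25), D (2015-11-08), E (2016-07-07), C (2016-08-07), B (2017-03-04).
A is senior to C before the subordination, so the two trade places.

C, F, D, E, A, B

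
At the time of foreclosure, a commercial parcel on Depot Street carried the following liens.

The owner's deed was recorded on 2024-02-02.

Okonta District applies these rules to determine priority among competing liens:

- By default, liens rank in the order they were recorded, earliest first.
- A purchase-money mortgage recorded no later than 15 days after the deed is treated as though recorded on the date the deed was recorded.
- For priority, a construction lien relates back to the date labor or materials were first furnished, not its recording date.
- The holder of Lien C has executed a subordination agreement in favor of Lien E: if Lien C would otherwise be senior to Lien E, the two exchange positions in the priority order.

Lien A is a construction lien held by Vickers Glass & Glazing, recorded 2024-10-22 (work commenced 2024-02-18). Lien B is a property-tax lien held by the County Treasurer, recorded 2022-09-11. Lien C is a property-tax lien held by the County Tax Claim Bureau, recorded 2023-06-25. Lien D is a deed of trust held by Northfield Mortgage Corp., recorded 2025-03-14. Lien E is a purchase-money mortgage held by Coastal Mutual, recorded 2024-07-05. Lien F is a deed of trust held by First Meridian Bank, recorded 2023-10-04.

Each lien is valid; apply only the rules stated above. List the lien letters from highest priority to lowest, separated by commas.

B, E, F, A, C, D

Adjusting effective dates: A is treated as recorded 2024-02-18, the work-commencement date; E was recorded 154 days after the deed — beyond 15 days — so no relation-back applies.
Ordering by effective date: B (2022-09-11), C (2023-06-25), F (2023-10-04), A (2024-02-18), E (2024-07-05), D (2025-03-14).
The subordination applies — C was senior to E — so C and E swap.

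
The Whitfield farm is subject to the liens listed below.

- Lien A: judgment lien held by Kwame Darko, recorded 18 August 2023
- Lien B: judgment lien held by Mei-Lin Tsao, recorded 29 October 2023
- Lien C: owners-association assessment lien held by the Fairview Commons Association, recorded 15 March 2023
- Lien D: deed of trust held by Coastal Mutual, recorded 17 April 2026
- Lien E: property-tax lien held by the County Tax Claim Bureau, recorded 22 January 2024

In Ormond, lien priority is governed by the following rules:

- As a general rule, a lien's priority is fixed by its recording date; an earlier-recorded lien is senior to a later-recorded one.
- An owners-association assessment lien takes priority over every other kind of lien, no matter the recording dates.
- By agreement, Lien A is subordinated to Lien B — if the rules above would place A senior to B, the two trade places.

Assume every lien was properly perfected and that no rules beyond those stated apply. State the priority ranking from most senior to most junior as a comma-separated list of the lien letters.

C, B, A, E, D

As an owners-association assessment lien, C is senior to every other lien.
The other liens, earliest effective date first: A (18 August 2023), B (29 October 2023), E (22 January 2024), D (17 April 2026).
The subordination applies — A was senior to B — so A and B swap.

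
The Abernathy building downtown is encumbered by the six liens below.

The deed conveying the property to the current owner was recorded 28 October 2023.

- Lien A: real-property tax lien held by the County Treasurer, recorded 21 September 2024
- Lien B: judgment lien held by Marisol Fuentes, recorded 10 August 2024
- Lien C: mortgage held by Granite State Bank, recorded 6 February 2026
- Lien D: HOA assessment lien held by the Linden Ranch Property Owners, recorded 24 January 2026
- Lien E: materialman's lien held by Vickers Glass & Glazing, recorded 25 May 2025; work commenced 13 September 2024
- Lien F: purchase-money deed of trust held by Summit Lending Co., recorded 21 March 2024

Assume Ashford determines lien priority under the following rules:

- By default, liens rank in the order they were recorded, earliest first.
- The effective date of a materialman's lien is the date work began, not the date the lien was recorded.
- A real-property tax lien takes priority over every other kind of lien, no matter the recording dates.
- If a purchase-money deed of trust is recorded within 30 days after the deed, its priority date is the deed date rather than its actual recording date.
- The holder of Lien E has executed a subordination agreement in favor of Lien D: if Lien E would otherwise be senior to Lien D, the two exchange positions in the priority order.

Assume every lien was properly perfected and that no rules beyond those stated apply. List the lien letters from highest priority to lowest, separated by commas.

Effective dates: E is treated as recorded 13 September 2024, the work-commencement date; F missed the 30-day window (145 days after the deed), so its recording date stands.
A is a real-property tax lien and takes priority over every other lien.
Remaining liens by effective date: F (21 March 2024), B (10 August 2024), E (13 September 2024), D (24 January 2026), C (6 February 2026).
Because E would otherwise rank above D, the subordination swaps them.

A, F, B, D, E, C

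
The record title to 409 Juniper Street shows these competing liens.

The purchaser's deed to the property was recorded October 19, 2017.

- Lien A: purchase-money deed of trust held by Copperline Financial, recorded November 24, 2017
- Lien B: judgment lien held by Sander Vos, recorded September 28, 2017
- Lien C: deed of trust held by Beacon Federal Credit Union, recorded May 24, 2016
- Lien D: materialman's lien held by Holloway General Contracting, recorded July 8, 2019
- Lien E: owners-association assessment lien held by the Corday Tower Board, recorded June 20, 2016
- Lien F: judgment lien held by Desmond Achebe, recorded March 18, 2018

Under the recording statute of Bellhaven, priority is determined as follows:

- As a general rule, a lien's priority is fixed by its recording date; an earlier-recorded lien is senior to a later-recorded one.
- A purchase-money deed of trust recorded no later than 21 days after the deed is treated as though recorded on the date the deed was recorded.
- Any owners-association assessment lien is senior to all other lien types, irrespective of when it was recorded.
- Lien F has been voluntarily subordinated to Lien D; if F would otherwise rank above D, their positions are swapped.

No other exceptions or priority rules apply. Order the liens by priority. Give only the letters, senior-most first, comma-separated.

Adjusting effective dates: A was recorded 36 days after the deed, outside the 21-day window, so it keeps its recording date.
As an owners-association assessment lien, E is senior to every other lien.
Ordering the rest by effective date: C (May 24, 2016), B (September 28, 2017), A (November 24, 2017), F (March 18, 2018), D (July 8, 2019).
The subordination applies — F was senior to D — so F and D swap.

E, C, B, A, D, F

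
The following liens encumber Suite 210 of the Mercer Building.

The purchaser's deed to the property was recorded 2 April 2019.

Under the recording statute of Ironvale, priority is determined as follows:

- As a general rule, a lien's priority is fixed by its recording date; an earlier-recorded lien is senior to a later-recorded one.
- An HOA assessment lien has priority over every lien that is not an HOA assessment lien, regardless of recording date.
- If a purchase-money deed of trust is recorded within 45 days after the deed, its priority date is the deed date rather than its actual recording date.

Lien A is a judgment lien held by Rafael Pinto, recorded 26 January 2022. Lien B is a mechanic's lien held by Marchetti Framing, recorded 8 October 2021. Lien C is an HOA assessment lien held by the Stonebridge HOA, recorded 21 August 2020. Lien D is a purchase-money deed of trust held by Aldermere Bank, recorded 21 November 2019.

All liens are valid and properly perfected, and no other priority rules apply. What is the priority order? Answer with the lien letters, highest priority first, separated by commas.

Effective dates: D missed the 45-day window (233 days after the deed), so its recording date stands.
C is an HOA assessment lien, so it outranks all other liens regardless of date.
Remaining liens by effective date: D (21 November 2019), B (8 October 2021), A (26 January 2022).

C, D, B, A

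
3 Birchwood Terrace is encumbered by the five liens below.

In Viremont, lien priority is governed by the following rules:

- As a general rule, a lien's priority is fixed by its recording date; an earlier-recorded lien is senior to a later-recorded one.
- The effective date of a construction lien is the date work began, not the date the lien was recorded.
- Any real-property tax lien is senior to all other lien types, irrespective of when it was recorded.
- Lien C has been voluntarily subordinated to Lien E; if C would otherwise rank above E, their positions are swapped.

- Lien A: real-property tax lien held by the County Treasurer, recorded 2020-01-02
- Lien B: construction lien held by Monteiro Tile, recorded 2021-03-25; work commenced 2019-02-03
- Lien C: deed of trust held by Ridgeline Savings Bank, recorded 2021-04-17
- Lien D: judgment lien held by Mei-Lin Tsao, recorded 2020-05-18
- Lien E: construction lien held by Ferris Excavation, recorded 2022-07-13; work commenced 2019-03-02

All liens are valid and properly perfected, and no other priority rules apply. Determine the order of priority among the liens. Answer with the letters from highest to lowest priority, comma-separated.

A, B, E, D, C

Adjusting effective dates: B relates back to 2019-02-03 (work commenced); E is treated as recorded 2019-03-02, the work-commencement date.
A, as a real-property tax lien, has superpriority and ranks first.
Ordering the rest by effective date: B (2019-02-03), E (2019-03-02), D (2020-05-18), C (2021-04-17).
C already ranks below E; the subordination has no effect.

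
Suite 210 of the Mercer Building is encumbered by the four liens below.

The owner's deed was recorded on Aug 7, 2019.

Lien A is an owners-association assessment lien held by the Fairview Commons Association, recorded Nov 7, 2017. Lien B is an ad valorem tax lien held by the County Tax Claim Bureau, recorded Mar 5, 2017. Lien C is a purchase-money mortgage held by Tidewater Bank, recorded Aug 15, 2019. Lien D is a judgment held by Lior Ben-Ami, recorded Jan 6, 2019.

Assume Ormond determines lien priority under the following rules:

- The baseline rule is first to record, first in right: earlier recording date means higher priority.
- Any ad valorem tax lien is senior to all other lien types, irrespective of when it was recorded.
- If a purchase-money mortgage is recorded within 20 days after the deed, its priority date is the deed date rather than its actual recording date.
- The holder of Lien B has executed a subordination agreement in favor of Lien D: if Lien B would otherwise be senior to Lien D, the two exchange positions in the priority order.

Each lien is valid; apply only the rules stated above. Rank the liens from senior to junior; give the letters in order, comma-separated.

First, effective dates: C was recorded within the 20-day window, so its effective date is the deed date Aug 7, 2019.
B, as an ad valorem tax lien, has superpriority and ranks first.
Among the remaining liens, by effective date: A (Nov 7, 2017), D (Jan 6, 2019), C (Aug 7, 2019).
B is senior to D before the subordination, so the two trade places.

D, A, B, C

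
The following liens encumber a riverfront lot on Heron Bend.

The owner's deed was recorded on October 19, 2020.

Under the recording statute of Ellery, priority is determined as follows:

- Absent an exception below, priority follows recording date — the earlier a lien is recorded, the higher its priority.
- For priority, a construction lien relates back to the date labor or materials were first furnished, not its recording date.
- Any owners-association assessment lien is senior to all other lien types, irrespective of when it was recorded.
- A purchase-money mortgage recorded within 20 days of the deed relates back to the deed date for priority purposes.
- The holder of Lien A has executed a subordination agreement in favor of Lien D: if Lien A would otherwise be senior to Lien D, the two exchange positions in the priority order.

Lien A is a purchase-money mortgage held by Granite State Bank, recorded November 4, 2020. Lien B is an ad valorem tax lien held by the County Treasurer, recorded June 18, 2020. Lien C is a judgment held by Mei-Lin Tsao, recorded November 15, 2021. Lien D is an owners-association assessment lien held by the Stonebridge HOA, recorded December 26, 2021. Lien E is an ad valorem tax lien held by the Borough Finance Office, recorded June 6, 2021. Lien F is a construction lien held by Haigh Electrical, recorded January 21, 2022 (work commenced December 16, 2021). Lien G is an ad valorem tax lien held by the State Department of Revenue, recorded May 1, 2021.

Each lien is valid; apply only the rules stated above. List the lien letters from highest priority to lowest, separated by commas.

D, B, A, G, E, C, F

Effective dates: A relates back to the deed date October 19, 2020; F relates back to December 16, 2021 (work commenced).
D is an owners-association assessment lien and takes priority over every other lien.
The other liens, earliest effective date first: B (June 18, 2020), A (October 19, 2020), G (May 1, 2021), E (June 6, 2021), C (November 15, 2021), F (December 16, 2021).
Since A is not senior to D, the subordination leaves the order unchanged.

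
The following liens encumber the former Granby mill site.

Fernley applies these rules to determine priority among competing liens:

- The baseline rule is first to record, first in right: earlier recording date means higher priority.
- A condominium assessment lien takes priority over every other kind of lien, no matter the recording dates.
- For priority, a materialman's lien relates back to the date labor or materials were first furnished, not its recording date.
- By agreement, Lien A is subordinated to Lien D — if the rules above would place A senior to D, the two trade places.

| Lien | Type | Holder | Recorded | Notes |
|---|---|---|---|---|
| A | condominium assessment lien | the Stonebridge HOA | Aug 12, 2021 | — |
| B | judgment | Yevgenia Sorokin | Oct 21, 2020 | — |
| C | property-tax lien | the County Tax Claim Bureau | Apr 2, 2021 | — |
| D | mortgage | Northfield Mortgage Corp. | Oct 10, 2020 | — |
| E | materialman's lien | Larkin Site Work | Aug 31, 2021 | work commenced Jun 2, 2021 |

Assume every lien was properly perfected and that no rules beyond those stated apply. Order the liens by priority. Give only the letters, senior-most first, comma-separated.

Effective dates after the stated exceptions: E's effective date is Jun 2, 2021, when work began.
As a condominium assessment lien, A is senior to every other lien.
Among the remaining liens, by effective date: D (Oct 10, 2020), B (Oct 21, 2020), C (Apr 2, 2021), E (Jun 2, 2021).
A would otherwise be senior to D, so under the subordination agreement A and D exchange positions.

D, A, B, C, E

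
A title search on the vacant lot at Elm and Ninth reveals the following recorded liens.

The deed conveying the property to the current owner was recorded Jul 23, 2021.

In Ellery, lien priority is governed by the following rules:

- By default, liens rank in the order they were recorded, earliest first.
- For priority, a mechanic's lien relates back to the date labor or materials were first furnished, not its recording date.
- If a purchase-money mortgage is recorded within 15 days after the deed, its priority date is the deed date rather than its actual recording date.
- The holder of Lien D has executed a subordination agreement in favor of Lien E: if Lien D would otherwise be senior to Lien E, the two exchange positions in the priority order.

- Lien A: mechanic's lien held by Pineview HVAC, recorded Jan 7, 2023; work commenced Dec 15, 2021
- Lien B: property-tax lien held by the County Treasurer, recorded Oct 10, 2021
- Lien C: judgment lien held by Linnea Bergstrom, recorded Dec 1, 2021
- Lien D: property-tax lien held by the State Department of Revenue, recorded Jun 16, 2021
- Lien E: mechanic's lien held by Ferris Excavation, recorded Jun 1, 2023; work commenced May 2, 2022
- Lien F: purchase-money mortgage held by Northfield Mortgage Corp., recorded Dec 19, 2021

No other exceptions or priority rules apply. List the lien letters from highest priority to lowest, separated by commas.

Effective dates after the stated exceptions: A is treated as recorded Dec 15, 2021, the work-commencement date; E's effective date is May 2, 2022, when work began; F missed the 15-day window (149 days after the deed), so its recording date stands.
Ordering by effective date: D (Jun 16, 2021), B (Oct 10, 2021), C (Dec 1, 2021), A (Dec 15, 2021), F (Dec 19, 2021), E (May 2, 2022).
D is senior to E before the subordination, so the two trade places.

E, B, C, A, F, D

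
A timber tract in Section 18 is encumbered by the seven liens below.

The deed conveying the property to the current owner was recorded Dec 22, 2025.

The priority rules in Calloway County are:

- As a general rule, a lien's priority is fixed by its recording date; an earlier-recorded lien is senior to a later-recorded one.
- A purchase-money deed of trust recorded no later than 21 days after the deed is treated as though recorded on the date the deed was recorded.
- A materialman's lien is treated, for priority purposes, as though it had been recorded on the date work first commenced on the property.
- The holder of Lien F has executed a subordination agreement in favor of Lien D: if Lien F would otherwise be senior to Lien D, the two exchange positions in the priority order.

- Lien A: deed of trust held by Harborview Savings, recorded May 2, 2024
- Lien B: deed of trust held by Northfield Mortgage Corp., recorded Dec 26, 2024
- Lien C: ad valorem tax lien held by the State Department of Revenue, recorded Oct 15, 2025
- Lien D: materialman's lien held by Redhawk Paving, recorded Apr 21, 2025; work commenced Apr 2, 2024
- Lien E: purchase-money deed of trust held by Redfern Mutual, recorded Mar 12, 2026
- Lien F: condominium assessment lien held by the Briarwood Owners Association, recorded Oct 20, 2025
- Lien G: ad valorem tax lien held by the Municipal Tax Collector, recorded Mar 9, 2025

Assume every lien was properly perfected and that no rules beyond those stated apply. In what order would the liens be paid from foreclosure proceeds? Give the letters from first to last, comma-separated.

Effective dates: D is treated as recorded Apr 2, 2024, the work-commencement date; E was recorded 80 days after the deed, outside the 21-day window, so it keeps its recording date.
By effective date: D (Apr 2, 2024), A (May 2, 2024), B (Dec 26, 2024), G (Mar 9, 2025), C (Oct 15, 2025), F (Oct 20, 2025), E (Mar 12, 2026).
Since F is not senior to D, the subordination leaves the order unchanged.

D, A, B, G, C, F, E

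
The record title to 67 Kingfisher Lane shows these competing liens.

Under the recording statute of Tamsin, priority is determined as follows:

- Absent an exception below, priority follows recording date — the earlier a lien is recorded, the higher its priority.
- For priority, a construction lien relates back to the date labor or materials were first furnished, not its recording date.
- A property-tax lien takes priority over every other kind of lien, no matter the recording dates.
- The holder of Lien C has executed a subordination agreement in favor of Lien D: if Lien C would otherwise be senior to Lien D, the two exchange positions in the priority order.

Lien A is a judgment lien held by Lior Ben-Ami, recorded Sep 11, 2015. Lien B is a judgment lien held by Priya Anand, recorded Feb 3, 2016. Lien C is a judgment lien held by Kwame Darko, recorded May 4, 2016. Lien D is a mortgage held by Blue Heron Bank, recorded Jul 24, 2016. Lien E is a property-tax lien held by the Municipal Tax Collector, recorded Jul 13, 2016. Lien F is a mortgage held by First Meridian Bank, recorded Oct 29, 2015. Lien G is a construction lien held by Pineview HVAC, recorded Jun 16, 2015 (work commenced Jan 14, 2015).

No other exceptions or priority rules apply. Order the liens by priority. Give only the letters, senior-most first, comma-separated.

E, G, A, F, B, D, C

Effective dates: G's effective date is Jan 14, 2015, when work began.
E, as a property-tax lien, has superpriority and ranks first.
The other liens, earliest effective date first: G (Jan 14, 2015), A (Sep 11, 2015), F (Oct 29, 2015), B (Feb 3, 2016), C (May 4, 2016), D (Jul 24, 2016).
C would otherwise be senior to D, so under the subordination agreement C and D exchange positions.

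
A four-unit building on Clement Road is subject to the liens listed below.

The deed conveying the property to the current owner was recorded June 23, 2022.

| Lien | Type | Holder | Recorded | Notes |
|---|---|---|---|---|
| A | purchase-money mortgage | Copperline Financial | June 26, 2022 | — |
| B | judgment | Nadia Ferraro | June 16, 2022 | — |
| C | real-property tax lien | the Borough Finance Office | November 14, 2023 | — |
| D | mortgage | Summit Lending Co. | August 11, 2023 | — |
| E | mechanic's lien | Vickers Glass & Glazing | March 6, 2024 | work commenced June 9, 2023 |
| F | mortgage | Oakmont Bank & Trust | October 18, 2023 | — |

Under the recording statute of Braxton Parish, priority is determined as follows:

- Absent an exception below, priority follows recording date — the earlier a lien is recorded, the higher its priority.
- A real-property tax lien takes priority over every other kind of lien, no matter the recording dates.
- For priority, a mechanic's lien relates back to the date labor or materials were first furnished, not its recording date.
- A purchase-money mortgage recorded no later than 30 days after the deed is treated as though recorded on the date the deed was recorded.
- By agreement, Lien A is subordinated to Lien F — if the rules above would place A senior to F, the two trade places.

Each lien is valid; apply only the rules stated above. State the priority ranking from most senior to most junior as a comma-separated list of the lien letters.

C, B, F, E, D, A

First, effective dates: A's effective date is the deed date, June 23, 2022; E's effective date is June 9, 2023, when work began.
C, as a real-property tax lien, has superpriority and ranks first.
Ordering the rest by effective date: B (June 16, 2022), A (June 23, 2022), E (June 9, 2023), D (August 11, 2023), F (October 18, 2023).
A is senior to F before the subordination, so the two trade places.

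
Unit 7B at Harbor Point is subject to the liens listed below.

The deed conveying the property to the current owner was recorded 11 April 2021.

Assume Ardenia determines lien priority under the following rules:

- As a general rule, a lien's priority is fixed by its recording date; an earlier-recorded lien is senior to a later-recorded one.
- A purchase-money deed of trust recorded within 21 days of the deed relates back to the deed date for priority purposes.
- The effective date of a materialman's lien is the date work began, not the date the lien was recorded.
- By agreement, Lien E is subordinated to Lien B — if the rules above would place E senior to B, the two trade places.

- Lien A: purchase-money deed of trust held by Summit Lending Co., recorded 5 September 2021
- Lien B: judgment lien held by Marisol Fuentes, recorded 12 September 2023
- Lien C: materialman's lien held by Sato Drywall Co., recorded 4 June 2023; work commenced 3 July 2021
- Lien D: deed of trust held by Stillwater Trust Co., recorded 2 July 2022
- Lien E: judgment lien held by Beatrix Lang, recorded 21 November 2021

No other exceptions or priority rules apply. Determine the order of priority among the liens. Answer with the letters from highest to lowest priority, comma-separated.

First, effective dates: A missed the 21-day window (147 days after the deed), so its recording date stands; C is treated as recorded 3 July 2021, the work-commencement date.
Sorted by effective date: C (3 July 2021), A (5 September 2021), E (21 November 2021), D (2 July 2022), B (12 September 2023).
E is senior to B before the subordination, so the two trade places.

C, A, B, D, E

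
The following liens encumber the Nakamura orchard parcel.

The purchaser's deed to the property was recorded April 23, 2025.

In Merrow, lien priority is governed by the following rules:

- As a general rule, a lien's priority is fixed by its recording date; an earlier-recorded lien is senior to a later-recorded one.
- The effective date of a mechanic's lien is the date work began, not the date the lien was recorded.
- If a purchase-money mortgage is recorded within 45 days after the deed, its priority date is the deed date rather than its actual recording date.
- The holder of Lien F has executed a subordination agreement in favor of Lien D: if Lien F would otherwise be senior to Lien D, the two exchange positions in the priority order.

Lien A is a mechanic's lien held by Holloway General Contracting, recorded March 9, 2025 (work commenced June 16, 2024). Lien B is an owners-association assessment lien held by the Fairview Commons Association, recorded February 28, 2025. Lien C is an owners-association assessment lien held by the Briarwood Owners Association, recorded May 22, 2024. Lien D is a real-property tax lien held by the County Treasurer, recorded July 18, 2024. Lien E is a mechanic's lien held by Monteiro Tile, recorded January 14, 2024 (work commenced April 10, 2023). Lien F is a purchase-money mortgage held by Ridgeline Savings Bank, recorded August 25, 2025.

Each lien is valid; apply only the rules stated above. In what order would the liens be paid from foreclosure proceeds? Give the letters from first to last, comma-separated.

First, effective dates: A's effective date is June 16, 2024, when work began; E relates back to April 10, 2023 (work commenced); F was recorded 124 days after the deed, outside the 45-day window, so it keeps its recording date.
By effective date: E (April 10, 2023), C (May 22, 2024), A (June 16, 2024), D (July 18, 2024), B (February 28, 2025), F (August 25, 2025).
F is already junior to D, so the subordination agreement changes nothing.

E, C, A, D, B, F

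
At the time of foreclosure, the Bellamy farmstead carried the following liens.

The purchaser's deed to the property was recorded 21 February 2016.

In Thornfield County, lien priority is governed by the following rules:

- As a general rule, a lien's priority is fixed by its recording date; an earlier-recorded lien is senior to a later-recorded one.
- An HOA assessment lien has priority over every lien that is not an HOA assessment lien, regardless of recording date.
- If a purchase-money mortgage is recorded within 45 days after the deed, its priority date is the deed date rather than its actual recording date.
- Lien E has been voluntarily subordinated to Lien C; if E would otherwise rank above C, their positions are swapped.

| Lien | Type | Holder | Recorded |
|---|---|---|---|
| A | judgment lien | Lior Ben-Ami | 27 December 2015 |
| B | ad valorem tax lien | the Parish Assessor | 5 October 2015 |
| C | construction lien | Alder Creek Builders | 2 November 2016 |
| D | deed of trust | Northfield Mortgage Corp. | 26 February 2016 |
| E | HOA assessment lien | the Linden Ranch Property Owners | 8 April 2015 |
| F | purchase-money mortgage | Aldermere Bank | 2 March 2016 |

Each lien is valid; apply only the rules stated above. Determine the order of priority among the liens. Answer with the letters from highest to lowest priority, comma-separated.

Adjusting effective dates: F's effective date is the deed date, 21 February 2016.
As an HOA assessment lien, E is senior to every other lien.
Ordering the rest by effective date: B (5 October 2015), A (27 December 2015), F (21 February 2016), D (26 February 2016), C (2 November 2016).
E is senior to C before the subordination, so the two trade places.

C, B, A, F, D, E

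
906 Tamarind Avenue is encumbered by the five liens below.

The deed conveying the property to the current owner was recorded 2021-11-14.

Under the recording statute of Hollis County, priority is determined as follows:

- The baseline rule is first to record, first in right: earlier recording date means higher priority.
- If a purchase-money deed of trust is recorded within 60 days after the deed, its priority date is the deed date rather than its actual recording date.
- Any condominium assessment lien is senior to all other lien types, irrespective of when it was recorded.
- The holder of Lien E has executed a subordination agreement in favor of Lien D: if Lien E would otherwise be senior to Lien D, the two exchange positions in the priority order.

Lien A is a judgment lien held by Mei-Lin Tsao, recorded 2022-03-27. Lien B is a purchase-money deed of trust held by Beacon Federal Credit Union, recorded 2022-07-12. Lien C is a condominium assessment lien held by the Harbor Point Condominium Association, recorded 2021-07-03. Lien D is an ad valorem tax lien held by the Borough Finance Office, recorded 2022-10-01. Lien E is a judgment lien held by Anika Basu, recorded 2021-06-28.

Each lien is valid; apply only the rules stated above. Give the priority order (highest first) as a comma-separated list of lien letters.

Effective dates: B was recorded 240 days after the deed, outside the 60-day window, so it keeps its recording date.
As a condominium assessment lien, C is senior to every other lien.
Among the remaining liens, by effective date: E (2021-06-28), A (2022-03-27), B (2022-07-12), D (2022-10-01).
Because E would otherwise rank above D, the subordination swaps them.

C, D, A, B, E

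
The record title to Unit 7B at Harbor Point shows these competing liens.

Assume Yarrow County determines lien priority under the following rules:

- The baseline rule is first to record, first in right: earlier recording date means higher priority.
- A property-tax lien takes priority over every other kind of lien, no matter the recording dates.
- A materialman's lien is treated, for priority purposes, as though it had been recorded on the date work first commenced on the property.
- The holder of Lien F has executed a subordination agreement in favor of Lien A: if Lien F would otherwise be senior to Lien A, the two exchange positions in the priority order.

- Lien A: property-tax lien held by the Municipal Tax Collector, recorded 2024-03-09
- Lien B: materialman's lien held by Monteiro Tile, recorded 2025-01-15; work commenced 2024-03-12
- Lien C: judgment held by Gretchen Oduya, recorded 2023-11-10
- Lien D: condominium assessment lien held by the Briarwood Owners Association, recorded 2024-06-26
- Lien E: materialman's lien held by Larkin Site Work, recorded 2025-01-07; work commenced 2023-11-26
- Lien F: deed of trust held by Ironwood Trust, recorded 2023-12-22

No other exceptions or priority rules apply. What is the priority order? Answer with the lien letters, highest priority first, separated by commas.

Effective dates: B relates back to 2024-03-12 (work commenced); E is treated as recorded 2023-11-26, the work-commencement date.
As a property-tax lien, A is senior to every other lien.
Ordering the rest by effective date: C (2023-11-10), E (2023-11-26), F (2023-12-22), B (2024-03-12), D (2024-06-26).
F already ranks below A; the subordination has no effect.

A, C, E, F, B, D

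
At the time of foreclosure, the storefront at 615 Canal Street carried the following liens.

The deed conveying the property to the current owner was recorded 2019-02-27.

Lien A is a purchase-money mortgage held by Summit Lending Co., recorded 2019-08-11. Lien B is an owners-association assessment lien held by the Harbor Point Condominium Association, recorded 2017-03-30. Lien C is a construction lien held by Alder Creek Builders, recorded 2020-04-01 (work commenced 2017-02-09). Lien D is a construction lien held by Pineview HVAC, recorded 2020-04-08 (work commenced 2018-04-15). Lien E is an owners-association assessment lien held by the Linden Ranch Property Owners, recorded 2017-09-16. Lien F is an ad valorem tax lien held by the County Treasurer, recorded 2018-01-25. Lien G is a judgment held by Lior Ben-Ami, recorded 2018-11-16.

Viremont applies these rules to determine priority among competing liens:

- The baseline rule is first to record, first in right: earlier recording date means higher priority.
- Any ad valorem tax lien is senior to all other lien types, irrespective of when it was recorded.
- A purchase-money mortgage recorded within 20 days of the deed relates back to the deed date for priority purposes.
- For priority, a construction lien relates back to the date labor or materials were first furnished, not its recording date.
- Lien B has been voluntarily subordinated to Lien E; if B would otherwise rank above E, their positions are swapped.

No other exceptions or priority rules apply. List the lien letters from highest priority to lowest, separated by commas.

Effective dates: A was recorded 165 days after the deed, outside the 20-day window, so it keeps its recording date; C's effective date is 2017-02-09, when work began; D's effective date is 2018-04-15, when work began.
F is an ad valorem tax lien and takes priority over every other lien.
Remaining liens by effective date: C (2017-02-09), B (2017-03-30), E (2017-09-16), D (2018-04-15), G (2018-11-16), A (2019-08-11).
The subordination applies — B was senior to E — so B and E swap.

F, C, E, B, D, G, A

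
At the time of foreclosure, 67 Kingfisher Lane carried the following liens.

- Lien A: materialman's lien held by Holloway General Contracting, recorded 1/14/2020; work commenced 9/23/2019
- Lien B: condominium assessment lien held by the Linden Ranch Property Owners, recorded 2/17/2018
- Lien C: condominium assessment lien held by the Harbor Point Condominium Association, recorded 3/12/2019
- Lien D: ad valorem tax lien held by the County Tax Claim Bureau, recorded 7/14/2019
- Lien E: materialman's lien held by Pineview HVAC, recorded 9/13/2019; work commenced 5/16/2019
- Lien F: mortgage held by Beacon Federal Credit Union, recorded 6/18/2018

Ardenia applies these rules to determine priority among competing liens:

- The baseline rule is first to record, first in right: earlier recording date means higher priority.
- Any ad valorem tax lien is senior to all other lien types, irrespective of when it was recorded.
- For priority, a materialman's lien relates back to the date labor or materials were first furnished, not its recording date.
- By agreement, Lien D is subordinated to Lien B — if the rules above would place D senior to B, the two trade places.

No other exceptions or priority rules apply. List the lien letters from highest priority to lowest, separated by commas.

Adjusting effective dates: A's effective date is 9/23/2019, when work began; E relates back to 5/16/2019 (work commenced).
D, as an ad valorem tax lien, has superpriority and ranks first.
Remaining liens by effective date: B (2/17/2018), F (6/18/2018), C (3/12/2019), E (5/16/2019), A (9/23/2019).
D is senior to B before the subordination, so the two trade places.

B, D, F, C, E, A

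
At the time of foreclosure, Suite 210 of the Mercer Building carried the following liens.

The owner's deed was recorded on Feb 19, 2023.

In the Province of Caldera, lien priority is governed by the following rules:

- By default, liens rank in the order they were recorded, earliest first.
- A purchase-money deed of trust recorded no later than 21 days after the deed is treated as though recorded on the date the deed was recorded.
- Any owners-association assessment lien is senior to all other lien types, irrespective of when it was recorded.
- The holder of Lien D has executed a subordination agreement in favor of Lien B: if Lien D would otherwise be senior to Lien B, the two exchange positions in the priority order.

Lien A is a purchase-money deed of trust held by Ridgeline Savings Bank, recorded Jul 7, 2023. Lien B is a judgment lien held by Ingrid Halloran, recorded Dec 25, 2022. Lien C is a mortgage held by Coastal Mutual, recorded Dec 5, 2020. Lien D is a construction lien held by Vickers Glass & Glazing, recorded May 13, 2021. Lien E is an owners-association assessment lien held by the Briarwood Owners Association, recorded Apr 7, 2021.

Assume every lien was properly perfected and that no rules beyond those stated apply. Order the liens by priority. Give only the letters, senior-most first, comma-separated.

E, C, B, D, A

Effective dates after the stated exceptions: A was recorded 138 days after the deed — beyond 21 days — so no relation-back applies.
As an owners-association assessment lien, E is senior to every other lien.
Remaining liens by effective date: C (Dec 5, 2020), D (May 13, 2021), B (Dec 25, 2022), A (Jul 7, 2023).
Because D would otherwise rank above B, the subordination swaps them.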